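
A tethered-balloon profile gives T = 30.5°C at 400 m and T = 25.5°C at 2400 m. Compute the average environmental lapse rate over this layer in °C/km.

2.5°C/km

Γ = −ΔT/Δz = (30.5 − 25.5) / (2400 − 400) m
  = 5°C / 2 km = 2.5°C/km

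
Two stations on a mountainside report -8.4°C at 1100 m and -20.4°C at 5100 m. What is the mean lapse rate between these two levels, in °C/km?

Γ = −ΔT/Δz = (-8.4 − (-20.4)) / (5100 − 1100) m
  = 12°C / 4 km = 3°C/km

3°C/km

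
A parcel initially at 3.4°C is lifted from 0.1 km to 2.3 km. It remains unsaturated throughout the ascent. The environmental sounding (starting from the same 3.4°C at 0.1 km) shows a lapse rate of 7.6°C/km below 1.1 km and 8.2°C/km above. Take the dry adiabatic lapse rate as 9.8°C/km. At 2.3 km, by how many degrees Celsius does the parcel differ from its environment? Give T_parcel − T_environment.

Parcel:
  100–2300 m, dry: Δz = 2.2 km ⇒ ΔT = -21.56°C; T = -18.16°C
Environment:
  100–1100 m, environment, lower layer: Δz = 1 km ⇒ ΔT = -7.6°C; T = -4.2°C
  1100–2300 m, environment, upper layer: Δz = 1.2 km ⇒ ΔT = -9.84°C; T = -14.04°C
T_parcel − T_env = -18.16 − (-14.04) = -4.12°C

-4.12°C (parcel cooler than environment)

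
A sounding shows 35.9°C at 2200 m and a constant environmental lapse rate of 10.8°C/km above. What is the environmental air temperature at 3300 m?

2200–3300 m, environmental: Δz = 1.1 km ⇒ ΔT = -11.88°C; T = 24.02°C

24.02°C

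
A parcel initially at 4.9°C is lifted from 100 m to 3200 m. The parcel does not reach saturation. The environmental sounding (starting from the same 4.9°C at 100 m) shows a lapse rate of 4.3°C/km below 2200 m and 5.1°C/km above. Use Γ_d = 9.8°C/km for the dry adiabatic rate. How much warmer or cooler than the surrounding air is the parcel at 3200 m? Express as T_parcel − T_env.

-16.25°C (parcel cooler than environment)

Parcel:
  100 → 3200 m (dry, 9.8°C/km): ΔT = -9.8 × 3.1 = -30.38°C → T = -25.48°C
Environment:
  100 → 2200 m (environment, lower layer, 4.3°C/km): ΔT = -4.3 × 2.1 = -9.03°C → T = -4.13°C
  2200 → 3200 m (environment, upper layer, 5.1°C/km): ΔT = -5.1 × 1 = -5.1°C → T = -9.23°C
T_parcel − T_env = -25.48 − (-9.23) = -16.25°C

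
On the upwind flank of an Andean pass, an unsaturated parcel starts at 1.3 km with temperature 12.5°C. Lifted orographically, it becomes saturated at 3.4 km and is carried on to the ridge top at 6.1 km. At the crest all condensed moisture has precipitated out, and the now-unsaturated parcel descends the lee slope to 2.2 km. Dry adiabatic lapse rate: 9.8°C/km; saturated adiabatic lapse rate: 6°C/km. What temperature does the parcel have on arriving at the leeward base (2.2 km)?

1300–3400 m, dry: Δz = 2.1 km ⇒ ΔT = -20.58°C; T = -8.08°C
3400–6100 m, saturated: Δz = 2.7 km ⇒ ΔT = -16.2°C; T = -24.28°C
6100–2200 m, dry descent: Δz = 3.9 km ⇒ ΔT = +38.22°C; T = 13.94°C

13.94°C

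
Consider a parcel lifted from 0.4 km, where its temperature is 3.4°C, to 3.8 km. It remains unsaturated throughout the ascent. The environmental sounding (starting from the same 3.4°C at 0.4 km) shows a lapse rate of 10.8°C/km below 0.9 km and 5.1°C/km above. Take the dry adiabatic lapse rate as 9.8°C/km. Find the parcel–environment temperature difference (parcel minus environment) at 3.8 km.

-13.13°C (parcel cooler than environment)

Parcel:
  400 → 3800 m (dry, 9.8°C/km): ΔT = -9.8 × 3.4 = -33.32°C → T = -29.92°C
Environment:
  400 → 900 m (environment, lower layer, 10.8°C/km): ΔT = -10.8 × 0.5 = -5.4°C → T = -2°C
  900 → 3800 m (environment, upper layer, 5.1°C/km): ΔT = -5.1 × 2.9 = -14.79°C → T = -16.79°C
T_parcel − T_env = -29.92 − (-16.79) = -13.13°C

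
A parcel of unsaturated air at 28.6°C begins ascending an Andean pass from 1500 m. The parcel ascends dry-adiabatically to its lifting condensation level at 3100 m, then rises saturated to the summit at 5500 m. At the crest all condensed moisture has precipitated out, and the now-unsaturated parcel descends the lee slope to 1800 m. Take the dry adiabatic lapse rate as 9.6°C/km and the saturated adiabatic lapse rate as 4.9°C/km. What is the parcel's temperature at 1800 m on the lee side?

37°C

From 1500 m to 3100 m (dry): cools by 9.6 × 1.6 = 15.36°C, giving 13.24°C.
From 3100 m to 5500 m (saturated): cools by 4.9 × 2.4 = 11.76°C, giving 1.48°C.
From 5500 m to 1800 m (dry descent): warms by 9.6 × 3.7 = 35.52°C, giving 37°C.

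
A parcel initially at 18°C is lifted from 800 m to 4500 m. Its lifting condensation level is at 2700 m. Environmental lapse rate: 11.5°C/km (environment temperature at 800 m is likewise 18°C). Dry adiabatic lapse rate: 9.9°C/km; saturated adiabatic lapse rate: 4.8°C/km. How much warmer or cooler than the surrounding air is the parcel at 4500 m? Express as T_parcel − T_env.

Parcel:
  Dry to 2700 m: -9.9 × 1.9 km = -18.81°C, so T = -0.81°C.
  Saturated to 4500 m: -4.8 × 1.8 km = -8.64°C, so T = -9.45°C.
Environment:
  Environment to 4500 m: -11.5 × 3.7 km = -42.55°C, so T = -24.55°C.
T_parcel − T_env = -9.45 − (-24.55) = +15.1°C

+15.1°C (parcel warmer than environment)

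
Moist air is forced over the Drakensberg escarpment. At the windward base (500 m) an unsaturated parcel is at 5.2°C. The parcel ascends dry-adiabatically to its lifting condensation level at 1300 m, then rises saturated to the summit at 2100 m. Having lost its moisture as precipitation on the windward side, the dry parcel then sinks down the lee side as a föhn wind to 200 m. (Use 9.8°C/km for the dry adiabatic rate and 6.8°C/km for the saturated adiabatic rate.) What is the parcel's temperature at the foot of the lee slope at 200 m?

From 500 m to 1300 m (dry): cools by 9.8 × 0.8 = 7.84°C, giving -2.64°C.
From 1300 m to 2100 m (saturated): cools by 6.8 × 0.8 = 5.44°C, giving -8.08°C.
From 2100 m to 200 m (dry descent): warms by 9.8 × 1.9 = 18.62°C, giving 10.54°C.

10.54°C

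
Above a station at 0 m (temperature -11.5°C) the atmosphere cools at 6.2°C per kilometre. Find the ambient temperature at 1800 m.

-22.66°C

Environmental to 1800 m: -6.2 × 1.8 km = -11.16°C, so T = -22.66°C.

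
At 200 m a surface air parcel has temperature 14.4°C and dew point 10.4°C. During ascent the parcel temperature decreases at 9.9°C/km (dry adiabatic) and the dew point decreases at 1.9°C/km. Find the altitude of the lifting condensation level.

T and T_d converge at 9.9 − 1.9 = 8°C per km
Height above start = (14.4 − 10.4) / 8 = 0.5 km
LCL altitude = 200 m + 500 m = 700 m

700 m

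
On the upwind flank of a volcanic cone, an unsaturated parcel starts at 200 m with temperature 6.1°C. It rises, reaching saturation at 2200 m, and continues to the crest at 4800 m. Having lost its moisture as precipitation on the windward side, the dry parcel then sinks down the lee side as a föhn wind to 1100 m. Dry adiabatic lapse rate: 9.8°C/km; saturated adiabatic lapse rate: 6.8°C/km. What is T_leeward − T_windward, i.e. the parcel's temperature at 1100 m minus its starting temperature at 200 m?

Dry to 2200 m: -9.8 × 2 km = -19.6°C, so T = -13.5°C.
Saturated to 4800 m: -6.8 × 2.6 km = -17.68°C, so T = -31.18°C.
Dry descent to 1100 m: +9.8 × 3.7 km = +36.26°C, so T = 5.08°C.
Net change vs windward start: 5.08 − 6.1 = -1.02°C

-1.02°C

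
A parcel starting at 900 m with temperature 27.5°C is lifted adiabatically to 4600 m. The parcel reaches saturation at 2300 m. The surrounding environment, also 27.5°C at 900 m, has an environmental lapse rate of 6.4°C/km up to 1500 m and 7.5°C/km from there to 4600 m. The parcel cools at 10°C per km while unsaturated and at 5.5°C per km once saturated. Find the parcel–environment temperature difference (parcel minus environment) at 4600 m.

+0.44°C (parcel warmer than environment)

Parcel:
  Dry to 2300 m: -10 × 1.4 km = -14°C, so T = 13.5°C.
  Saturated to 4600 m: -5.5 × 2.3 km = -12.65°C, so T = 0.85°C.
Environment:
  Environment, lower layer to 1500 m: -6.4 × 0.6 km = -3.84°C, so T = 23.66°C.
  Environment, upper layer to 4600 m: -7.5 × 3.1 km = -23.25°C, so T = 0.41°C.
T_parcel − T_env = 0.85 − 0.41 = +0.44°C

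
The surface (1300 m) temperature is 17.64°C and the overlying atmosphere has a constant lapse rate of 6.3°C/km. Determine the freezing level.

Height above start = (17.64 − 0) / 6.3 = 2.8 km
Altitude = 1300 m + 2800 m = 4100 m

4100 m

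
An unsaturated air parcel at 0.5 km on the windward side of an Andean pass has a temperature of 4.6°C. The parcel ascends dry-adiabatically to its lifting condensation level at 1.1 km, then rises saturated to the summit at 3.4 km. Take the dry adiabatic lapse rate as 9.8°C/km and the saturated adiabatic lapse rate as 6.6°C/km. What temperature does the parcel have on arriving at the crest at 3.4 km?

-16.46°C

From 500 m to 1100 m (dry): cools by 9.8 × 0.6 = 5.88°C, giving -1.28°C.
From 1100 m to 3400 m (saturated): cools by 6.6 × 2.3 = 15.18°C, giving -16.46°C.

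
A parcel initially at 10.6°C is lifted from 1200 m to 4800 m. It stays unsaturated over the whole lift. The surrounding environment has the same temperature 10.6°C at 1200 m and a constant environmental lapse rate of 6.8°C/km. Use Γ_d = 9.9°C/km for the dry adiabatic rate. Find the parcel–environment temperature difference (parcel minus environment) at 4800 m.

-11.16°C (parcel cooler than environment)

Parcel:
  1200–4800 m, dry: Δz = 3.6 km ⇒ ΔT = -35.64°C; T = -25.04°C
Environment:
  1200–4800 m, environment: Δz = 3.6 km ⇒ ΔT = -24.48°C; T = -13.88°C
T_parcel − T_env = -25.04 − (-13.88) = -11.16°C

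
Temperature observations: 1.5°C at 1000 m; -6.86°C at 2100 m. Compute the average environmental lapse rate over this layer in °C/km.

Γ = −ΔT/Δz = (1.5 − (-6.86)) / (2100 − 1000) m
  = 8.36°C / 1.1 km = 7.6°C/km

7.6°C/km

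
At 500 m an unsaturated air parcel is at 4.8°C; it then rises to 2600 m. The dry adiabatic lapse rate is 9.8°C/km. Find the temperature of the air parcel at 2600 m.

-15.78°C

Dry adiabatic to 2600 m: -9.8 × 2.1 km = -20.58°C, so T = -15.78°C.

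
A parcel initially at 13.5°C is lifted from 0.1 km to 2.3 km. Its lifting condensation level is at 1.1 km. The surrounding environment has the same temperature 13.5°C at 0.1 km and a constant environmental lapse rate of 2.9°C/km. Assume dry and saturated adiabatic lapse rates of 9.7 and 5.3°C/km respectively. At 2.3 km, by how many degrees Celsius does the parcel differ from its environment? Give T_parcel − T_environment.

-9.68°C (parcel cooler than environment)

Parcel:
  100 → 1100 m (dry, 9.7°C/km): ΔT = -9.7 × 1 = -9.7°C → T = 3.8°C
  1100 → 2300 m (saturated, 5.3°C/km): ΔT = -5.3 × 1.2 = -6.36°C → T = -2.56°C
Environment:
  100 → 2300 m (environment, 2.9°C/km): ΔT = -2.9 × 2.2 = -6.38°C → T = 7.12°C
T_parcel − T_env = -2.56 − 7.12 = -9.68°C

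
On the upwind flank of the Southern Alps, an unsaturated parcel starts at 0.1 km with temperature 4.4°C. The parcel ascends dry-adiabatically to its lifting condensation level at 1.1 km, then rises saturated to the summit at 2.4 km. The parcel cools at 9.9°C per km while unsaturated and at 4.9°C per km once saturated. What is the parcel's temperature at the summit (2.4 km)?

-11.87°C

From 100 m to 1100 m (dry): cools by 9.9 × 1 = 9.9°C, giving -5.5°C.
From 1100 m to 2400 m (saturated): cools by 4.9 × 1.3 = 6.37°C, giving -11.87°C.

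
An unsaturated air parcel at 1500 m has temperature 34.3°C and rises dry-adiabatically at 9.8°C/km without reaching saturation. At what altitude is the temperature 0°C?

Height above start = (34.3 − 0) / 9.8 = 3.5 km
Altitude = 1500 m + 3500 m = 5000 m

5000 m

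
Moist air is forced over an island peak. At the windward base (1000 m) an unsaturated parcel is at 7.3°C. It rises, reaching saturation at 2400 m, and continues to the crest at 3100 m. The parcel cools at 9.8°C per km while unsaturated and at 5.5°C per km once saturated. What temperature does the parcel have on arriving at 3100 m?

Dry to 2400 m: -9.8 × 1.4 km = -13.72°C, so T = -6.42°C.
Saturated to 3100 m: -5.5 × 0.7 km = -3.85°C, so T = -10.27°C.

-10.27°C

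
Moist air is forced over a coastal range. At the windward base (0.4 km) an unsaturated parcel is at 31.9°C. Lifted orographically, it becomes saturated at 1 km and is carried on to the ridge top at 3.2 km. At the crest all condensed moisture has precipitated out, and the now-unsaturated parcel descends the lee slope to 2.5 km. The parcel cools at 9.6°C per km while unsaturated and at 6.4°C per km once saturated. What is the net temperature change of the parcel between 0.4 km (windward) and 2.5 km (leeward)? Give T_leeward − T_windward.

Dry to 1000 m: -9.6 × 0.6 km = -5.76°C, so T = 26.14°C.
Saturated to 3200 m: -6.4 × 2.2 km = -14.08°C, so T = 12.06°C.
Dry descent to 2500 m: +9.6 × 0.7 km = +6.72°C, so T = 18.78°C.
Net change vs windward start: 18.78 − 31.9 = -13.12°C

-13.12°C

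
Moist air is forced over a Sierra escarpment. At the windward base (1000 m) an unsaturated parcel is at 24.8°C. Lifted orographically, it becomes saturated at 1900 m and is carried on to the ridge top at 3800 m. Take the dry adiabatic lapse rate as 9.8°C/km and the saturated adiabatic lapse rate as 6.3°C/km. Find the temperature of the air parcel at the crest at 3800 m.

From 1000 m to 1900 m (dry): cools by 9.8 × 0.9 = 8.82°C, giving 15.98°C.
From 1900 m to 3800 m (saturated): cools by 6.3 × 1.9 = 11.97°C, giving 4.01°C.

4.01°C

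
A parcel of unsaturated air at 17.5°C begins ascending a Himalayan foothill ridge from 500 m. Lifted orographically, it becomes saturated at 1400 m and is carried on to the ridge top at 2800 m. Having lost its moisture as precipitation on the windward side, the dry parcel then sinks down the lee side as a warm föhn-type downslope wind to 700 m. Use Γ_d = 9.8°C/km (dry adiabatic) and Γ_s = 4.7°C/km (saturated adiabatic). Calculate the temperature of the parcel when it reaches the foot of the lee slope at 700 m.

500–1400 m, dry: Δz = 0.9 km ⇒ ΔT = -8.82°C; T = 8.68°C
1400–2800 m, saturated: Δz = 1.4 km ⇒ ΔT = -6.58°C; T = 2.1°C
2800–700 m, dry descent: Δz = 2.1 km ⇒ ΔT = +20.58°C; T = 22.68°C

22.68°C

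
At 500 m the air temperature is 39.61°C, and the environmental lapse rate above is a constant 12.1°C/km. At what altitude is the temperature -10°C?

Height above start = (39.61 − (-10)) / 12.1 = 4.1 km
Altitude = 500 m + 4100 m = 4600 m

4600 m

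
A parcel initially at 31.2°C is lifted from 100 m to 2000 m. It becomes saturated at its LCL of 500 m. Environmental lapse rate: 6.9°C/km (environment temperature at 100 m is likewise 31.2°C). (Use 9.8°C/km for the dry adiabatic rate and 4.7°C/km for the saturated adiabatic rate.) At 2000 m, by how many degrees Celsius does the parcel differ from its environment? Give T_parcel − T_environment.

Parcel:
  100 → 500 m (dry, 9.8°C/km): ΔT = -9.8 × 0.4 = -3.92°C → T = 27.28°C
  500 → 2000 m (saturated, 4.7°C/km): ΔT = -4.7 × 1.5 = -7.05°C → T = 20.23°C
Environment:
  100 → 2000 m (environment, 6.9°C/km): ΔT = -6.9 × 1.9 = -13.11°C → T = 18.09°C
T_parcel − T_env = 20.23 − 18.09 = +2.14°C

+2.14°C (parcel warmer than environment)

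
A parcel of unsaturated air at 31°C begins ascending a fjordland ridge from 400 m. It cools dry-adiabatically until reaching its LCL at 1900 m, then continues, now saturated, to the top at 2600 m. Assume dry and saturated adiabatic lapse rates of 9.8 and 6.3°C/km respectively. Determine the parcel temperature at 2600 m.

400–1900 m, dry: Δz = 1.5 km ⇒ ΔT = -14.7°C; T = 16.3°C
1900–2600 m, saturated: Δz = 0.7 km ⇒ ΔT = -4.41°C; T = 11.89°C

11.89°C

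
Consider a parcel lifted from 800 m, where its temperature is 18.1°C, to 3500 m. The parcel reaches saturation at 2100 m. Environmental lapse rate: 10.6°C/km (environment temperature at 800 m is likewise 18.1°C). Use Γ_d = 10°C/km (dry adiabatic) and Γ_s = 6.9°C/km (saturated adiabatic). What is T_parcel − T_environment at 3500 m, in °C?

Parcel:
  Dry to 2100 m: -10 × 1.3 km = -13°C, so T = 5.1°C.
  Saturated to 3500 m: -6.9 × 1.4 km = -9.66°C, so T = -4.56°C.
Environment:
  Environment to 3500 m: -10.6 × 2.7 km = -28.62°C, so T = -10.52°C.
T_parcel − T_env = -4.56 − (-10.52) = +5.96°C

+5.96°C (parcel warmer than environment)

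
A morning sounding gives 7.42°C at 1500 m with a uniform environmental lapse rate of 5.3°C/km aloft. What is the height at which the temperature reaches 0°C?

2900 m

Height above start = (7.42 − 0) / 5.3 = 1.4 km
Altitude = 1500 m + 1400 m = 2900 m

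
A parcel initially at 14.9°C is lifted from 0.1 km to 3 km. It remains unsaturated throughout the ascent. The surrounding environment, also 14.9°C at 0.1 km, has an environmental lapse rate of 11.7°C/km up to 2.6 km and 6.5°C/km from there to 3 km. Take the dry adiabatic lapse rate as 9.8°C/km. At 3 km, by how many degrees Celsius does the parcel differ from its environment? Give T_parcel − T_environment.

+3.43°C (parcel warmer than environment)

Parcel:
  From 100 m to 3000 m (dry): cools by 9.8 × 2.9 = 28.42°C, giving -13.52°C.
Environment:
  From 100 m to 2600 m (environment, lower layer): cools by 11.7 × 2.5 = 29.25°C, giving -14.35°C.
  From 2600 m to 3000 m (environment, upper layer): cools by 6.5 × 0.4 = 2.6°C, giving -16.95°C.
T_parcel − T_env = -13.52 − (-16.95) = +3.43°C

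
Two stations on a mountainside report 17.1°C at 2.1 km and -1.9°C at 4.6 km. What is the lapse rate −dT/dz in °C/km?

7.6°C/km

Γ = −ΔT/Δz = (17.1 − (-1.9)) / (4600 − 2100) m
  = 19°C / 2.5 km = 7.6°C/km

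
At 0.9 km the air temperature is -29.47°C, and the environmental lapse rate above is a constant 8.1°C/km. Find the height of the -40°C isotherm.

2.2 km

Height above start = (-29.47 − (-40)) / 8.1 = 1.3 km
Altitude = 900 m + 1300 m = 2200 m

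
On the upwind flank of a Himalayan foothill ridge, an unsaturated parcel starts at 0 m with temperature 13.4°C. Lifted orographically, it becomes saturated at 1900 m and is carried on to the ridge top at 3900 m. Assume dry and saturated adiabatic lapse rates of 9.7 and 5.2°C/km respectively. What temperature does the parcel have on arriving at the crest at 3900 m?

Dry to 1900 m: -9.7 × 1.9 km = -18.43°C, so T = -5.03°C.
Saturated to 3900 m: -5.2 × 2 km = -10.4°C, so T = -15.43°C.

-15.43°C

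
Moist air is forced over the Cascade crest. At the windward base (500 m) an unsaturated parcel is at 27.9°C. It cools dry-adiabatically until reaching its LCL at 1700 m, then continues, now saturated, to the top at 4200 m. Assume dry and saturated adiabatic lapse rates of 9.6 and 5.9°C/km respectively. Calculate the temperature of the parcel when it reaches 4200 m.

1.63°C

From 500 m to 1700 m (dry): cools by 9.6 × 1.2 = 11.52°C, giving 16.38°C.
From 1700 m to 4200 m (saturated): cools by 5.9 × 2.5 = 14.75°C, giving 1.63°C.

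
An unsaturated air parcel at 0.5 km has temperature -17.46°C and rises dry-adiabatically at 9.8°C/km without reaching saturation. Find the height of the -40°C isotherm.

2.8 km

Height above start = (-17.46 − (-40)) / 9.8 = 2.3 km
Altitude = 500 m + 2300 m = 2800 m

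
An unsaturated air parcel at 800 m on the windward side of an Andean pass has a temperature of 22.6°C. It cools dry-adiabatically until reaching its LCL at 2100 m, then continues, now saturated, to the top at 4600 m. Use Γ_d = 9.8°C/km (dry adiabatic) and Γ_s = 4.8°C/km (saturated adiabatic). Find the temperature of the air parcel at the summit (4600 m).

800 → 2100 m (dry, 9.8°C/km): ΔT = -9.8 × 1.3 = -12.74°C → T = 9.86°C
2100 → 4600 m (saturated, 4.8°C/km): ΔT = -4.8 × 2.5 = -12°C → T = -2.14°C

-2.14°C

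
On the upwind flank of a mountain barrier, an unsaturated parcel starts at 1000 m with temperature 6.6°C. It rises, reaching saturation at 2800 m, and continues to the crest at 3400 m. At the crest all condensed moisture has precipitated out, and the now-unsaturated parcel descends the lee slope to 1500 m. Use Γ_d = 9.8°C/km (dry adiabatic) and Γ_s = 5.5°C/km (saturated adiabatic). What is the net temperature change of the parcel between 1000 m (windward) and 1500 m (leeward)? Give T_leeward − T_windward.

-2.32°C

1000 → 2800 m (dry, 9.8°C/km): ΔT = -9.8 × 1.8 = -17.64°C → T = -11.04°C
2800 → 3400 m (saturated, 5.5°C/km): ΔT = -5.5 × 0.6 = -3.3°C → T = -14.34°C
3400 → 1500 m (dry descent, 9.8°C/km): ΔT = +9.8 × 1.9 = +18.62°C → T = 4.28°C
Net change vs windward start: 4.28 − 6.6 = -2.32°C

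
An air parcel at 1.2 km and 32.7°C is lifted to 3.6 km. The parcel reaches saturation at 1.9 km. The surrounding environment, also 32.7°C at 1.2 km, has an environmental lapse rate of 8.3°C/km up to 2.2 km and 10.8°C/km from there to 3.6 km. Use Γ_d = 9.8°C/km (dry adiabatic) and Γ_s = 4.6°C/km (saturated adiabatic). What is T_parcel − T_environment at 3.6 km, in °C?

+8.74°C (parcel warmer than environment)

Parcel:
  1200 → 1900 m (dry, 9.8°C/km): ΔT = -9.8 × 0.7 = -6.86°C → T = 25.84°C
  1900 → 3600 m (saturated, 4.6°C/km): ΔT = -4.6 × 1.7 = -7.82°C → T = 18.02°C
Environment:
  1200 → 2200 m (environment, lower layer, 8.3°C/km): ΔT = -8.3 × 1 = -8.3°C → T = 24.4°C
  2200 → 3600 m (environment, upper layer, 10.8°C/km): ΔT = -10.8 × 1.4 = -15.12°C → T = 9.28°C
T_parcel − T_env = 18.02 − 9.28 = +8.74°C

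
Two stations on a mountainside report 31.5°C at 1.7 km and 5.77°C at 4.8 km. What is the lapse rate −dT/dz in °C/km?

Γ = −ΔT/Δz = (31.5 − 5.77) / (4800 − 1700) m
  = 25.73°C / 3.1 km = 8.3°C/km

8.3°C/km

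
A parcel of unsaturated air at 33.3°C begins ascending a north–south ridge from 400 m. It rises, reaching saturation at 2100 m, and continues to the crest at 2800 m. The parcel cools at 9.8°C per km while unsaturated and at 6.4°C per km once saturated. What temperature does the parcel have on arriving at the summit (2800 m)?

400 → 2100 m (dry, 9.8°C/km): ΔT = -9.8 × 1.7 = -16.66°C → T = 16.64°C
2100 → 2800 m (saturated, 6.4°C/km): ΔT = -6.4 × 0.7 = -4.48°C → T = 12.16°C

12.16°C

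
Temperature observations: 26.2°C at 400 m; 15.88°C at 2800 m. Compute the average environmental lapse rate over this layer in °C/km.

4.3°C/km

Γ = −ΔT/Δz = (26.2 − 15.88) / (2800 − 400) m
  = 10.32°C / 2.4 km = 4.3°C/km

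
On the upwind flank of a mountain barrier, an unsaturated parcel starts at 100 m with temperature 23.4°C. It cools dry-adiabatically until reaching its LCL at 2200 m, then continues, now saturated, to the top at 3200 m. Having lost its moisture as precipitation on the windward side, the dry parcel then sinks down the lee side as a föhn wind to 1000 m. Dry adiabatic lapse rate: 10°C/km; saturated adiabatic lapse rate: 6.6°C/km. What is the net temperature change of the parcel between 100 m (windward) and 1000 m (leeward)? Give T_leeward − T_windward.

-5.6°C

100–2200 m, dry: Δz = 2.1 km ⇒ ΔT = -21°C; T = 2.4°C
2200–3200 m, saturated: Δz = 1 km ⇒ ΔT = -6.6°C; T = -4.2°C
3200–1000 m, dry descent: Δz = 2.2 km ⇒ ΔT = +22°C; T = 17.8°C
Net change vs windward start: 17.8 − 23.4 = -5.6°C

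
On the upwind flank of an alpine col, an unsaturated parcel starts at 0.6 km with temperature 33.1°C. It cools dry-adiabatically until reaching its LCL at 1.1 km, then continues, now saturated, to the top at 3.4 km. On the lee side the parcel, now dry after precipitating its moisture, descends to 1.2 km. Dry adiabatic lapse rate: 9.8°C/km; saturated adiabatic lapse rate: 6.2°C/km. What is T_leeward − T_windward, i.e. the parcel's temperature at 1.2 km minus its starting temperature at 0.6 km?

+2.4°C

600 → 1100 m (dry, 9.8°C/km): ΔT = -9.8 × 0.5 = -4.9°C → T = 28.2°C
1100 → 3400 m (saturated, 6.2°C/km): ΔT = -6.2 × 2.3 = -14.26°C → T = 13.94°C
3400 → 1200 m (dry descent, 9.8°C/km): ΔT = +9.8 × 2.2 = +21.56°C → T = 35.5°C
Net change vs windward start: 35.5 − 33.1 = +2.4°C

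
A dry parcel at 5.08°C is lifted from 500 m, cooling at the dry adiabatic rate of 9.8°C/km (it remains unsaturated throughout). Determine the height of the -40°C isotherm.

5100 m

Height above start = (5.08 − (-40)) / 9.8 = 4.6 km
Altitude = 500 m + 4600 m = 5100 m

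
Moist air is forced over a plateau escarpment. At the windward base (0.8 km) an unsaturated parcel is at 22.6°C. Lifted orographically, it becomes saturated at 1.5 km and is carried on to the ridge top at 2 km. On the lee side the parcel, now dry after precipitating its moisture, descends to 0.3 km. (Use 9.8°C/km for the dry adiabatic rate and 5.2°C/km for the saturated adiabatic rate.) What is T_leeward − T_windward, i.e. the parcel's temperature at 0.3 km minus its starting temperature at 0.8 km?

800–1500 m, dry: Δz = 0.7 km ⇒ ΔT = -6.86°C; T = 15.74°C
1500–2000 m, saturated: Δz = 0.5 km ⇒ ΔT = -2.6°C; T = 13.14°C
2000–300 m, dry descent: Δz = 1.7 km ⇒ ΔT = +16.66°C; T = 29.8°C
Net change vs windward start: 29.8 − 22.6 = +7.2°C

+7.2°C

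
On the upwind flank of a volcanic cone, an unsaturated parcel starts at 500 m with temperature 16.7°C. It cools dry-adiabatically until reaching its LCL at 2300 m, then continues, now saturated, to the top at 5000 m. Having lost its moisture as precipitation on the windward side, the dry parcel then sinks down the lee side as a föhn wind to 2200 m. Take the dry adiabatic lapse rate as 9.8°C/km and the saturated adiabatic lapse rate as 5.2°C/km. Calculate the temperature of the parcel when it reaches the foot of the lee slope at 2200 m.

12.46°C

From 500 m to 2300 m (dry): cools by 9.8 × 1.8 = 17.64°C, giving -0.94°C.
From 2300 m to 5000 m (saturated): cools by 5.2 × 2.7 = 14.04°C, giving -14.98°C.
From 5000 m to 2200 m (dry descent): warms by 9.8 × 2.8 = 27.44°C, giving 12.46°C.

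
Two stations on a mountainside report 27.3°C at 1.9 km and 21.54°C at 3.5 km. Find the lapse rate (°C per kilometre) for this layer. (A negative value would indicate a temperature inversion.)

3.6°C/km

Γ = −ΔT/Δz = (27.3 − 21.54) / (3500 − 1900) m
  = 5.76°C / 1.6 km = 3.6°C/km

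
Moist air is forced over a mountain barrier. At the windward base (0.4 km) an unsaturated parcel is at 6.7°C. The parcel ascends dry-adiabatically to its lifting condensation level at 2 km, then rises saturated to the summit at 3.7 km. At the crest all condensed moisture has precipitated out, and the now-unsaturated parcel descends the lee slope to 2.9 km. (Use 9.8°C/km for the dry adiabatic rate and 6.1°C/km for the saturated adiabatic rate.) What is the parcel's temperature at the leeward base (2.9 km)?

Dry to 2000 m: -9.8 × 1.6 km = -15.68°C, so T = -8.98°C.
Saturated to 3700 m: -6.1 × 1.7 km = -10.37°C, so T = -19.35°C.
Dry descent to 2900 m: +9.8 × 0.8 km = +7.84°C, so T = -11.51°C.

-11.51°C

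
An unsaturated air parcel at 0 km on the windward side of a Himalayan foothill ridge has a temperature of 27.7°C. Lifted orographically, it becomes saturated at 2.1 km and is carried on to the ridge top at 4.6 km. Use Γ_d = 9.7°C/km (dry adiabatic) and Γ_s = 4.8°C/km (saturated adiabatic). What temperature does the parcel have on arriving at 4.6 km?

Dry to 2100 m: -9.7 × 2.1 km = -20.37°C, so T = 7.33°C.
Saturated to 4600 m: -4.8 × 2.5 km = -12°C, so T = -4.67°C.

-4.67°C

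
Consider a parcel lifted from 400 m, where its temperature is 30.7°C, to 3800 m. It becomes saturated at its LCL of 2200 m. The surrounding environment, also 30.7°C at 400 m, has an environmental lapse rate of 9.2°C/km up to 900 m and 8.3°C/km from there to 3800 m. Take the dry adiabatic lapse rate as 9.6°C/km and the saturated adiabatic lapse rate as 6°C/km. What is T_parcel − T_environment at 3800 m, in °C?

Parcel:
  400–2200 m, dry: Δz = 1.8 km ⇒ ΔT = -17.28°C; T = 13.42°C
  2200–3800 m, saturated: Δz = 1.6 km ⇒ ΔT = -9.6°C; T = 3.82°C
Environment:
  400–900 m, environment, lower layer: Δz = 0.5 km ⇒ ΔT = -4.6°C; T = 26.1°C
  900–3800 m, environment, upper layer: Δz = 2.9 km ⇒ ΔT = -24.07°C; T = 2.03°C
T_parcel − T_env = 3.82 − 2.03 = +1.79°C

+1.79°C (parcel warmer than environment)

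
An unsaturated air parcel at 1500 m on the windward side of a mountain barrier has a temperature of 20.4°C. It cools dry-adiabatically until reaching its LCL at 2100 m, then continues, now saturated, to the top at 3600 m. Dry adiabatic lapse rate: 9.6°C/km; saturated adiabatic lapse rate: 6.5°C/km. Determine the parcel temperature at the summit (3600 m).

Dry to 2100 m: -9.6 × 0.6 km = -5.76°C, so T = 14.64°C.
Saturated to 3600 m: -6.5 × 1.5 km = -9.75°C, so T = 4.89°C.

4.89°C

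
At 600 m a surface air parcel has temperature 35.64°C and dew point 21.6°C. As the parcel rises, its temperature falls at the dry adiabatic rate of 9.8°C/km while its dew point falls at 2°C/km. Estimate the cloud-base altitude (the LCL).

2400 m

T and T_d converge at 9.8 − 2 = 7.8°C per km
Height above start = (35.64 − 21.6) / 7.8 = 1.8 km
LCL altitude = 600 m + 1800 m = 2400 m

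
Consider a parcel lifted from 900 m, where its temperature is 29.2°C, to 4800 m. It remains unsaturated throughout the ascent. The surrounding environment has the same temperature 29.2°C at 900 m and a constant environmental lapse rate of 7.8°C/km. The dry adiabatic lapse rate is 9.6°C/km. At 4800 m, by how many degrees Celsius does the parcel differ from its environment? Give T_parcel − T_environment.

Parcel:
  Dry to 4800 m: -9.6 × 3.9 km = -37.44°C, so T = -8.24°C.
Environment:
  Environment to 4800 m: -7.8 × 3.9 km = -30.42°C, so T = -1.22°C.
T_parcel − T_env = -8.24 − (-1.22) = -7.02°C

-7.02°C (parcel cooler than environment)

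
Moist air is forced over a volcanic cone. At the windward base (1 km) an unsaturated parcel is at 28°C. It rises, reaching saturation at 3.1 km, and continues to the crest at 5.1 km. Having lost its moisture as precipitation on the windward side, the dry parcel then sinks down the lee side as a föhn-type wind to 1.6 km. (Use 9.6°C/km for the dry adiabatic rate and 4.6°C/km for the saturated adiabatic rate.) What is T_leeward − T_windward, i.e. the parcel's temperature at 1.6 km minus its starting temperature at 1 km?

1000–3100 m, dry: Δz = 2.1 km ⇒ ΔT = -20.16°C; T = 7.84°C
3100–5100 m, saturated: Δz = 2 km ⇒ ΔT = -9.2°C; T = -1.36°C
5100–1600 m, dry descent: Δz = 3.5 km ⇒ ΔT = +33.6°C; T = 32.24°C
Net change vs windward start: 32.24 − 28 = +4.24°C

+4.24°C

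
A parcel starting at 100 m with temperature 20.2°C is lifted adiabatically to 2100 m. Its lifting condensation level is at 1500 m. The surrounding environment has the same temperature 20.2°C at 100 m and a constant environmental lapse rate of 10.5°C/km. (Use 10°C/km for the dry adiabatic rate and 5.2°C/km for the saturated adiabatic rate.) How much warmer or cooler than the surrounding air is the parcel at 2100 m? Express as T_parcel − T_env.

+3.88°C (parcel warmer than environment)

Parcel:
  100 → 1500 m (dry, 10°C/km): ΔT = -10 × 1.4 = -14°C → T = 6.2°C
  1500 → 2100 m (saturated, 5.2°C/km): ΔT = -5.2 × 0.6 = -3.12°C → T = 3.08°C
Environment:
  100 → 2100 m (environment, 10.5°C/km): ΔT = -10.5 × 2 = -21°C → T = -0.8°C
T_parcel − T_env = 3.08 − (-0.8) = +3.88°C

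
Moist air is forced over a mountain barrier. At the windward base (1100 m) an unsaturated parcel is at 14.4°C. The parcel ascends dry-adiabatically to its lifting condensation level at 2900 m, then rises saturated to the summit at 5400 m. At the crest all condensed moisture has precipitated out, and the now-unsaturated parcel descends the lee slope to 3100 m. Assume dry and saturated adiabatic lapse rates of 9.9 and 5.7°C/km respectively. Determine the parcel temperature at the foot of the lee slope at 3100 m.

1100 → 2900 m (dry, 9.9°C/km): ΔT = -9.9 × 1.8 = -17.82°C → T = -3.42°C
2900 → 5400 m (saturated, 5.7°C/km): ΔT = -5.7 × 2.5 = -14.25°C → T = -17.67°C
5400 → 3100 m (dry descent, 9.9°C/km): ΔT = +9.9 × 2.3 = +22.77°C → T = 5.1°C

5.1°C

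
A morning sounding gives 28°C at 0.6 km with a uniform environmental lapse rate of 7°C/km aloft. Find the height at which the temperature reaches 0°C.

4.6 km

Height above start = (28 − 0) / 7 = 4 km
Altitude = 600 m + 4000 m = 4600 m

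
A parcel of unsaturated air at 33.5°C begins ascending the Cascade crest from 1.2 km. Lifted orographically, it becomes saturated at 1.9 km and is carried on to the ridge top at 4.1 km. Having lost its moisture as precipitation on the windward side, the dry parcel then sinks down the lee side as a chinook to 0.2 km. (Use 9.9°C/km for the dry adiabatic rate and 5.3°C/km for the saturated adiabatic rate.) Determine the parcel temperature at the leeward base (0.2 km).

53.52°C

From 1200 m to 1900 m (dry): cools by 9.9 × 0.7 = 6.93°C, giving 26.57°C.
From 1900 m to 4100 m (saturated): cools by 5.3 × 2.2 = 11.66°C, giving 14.91°C.
From 4100 m to 200 m (dry descent): warms by 9.9 × 3.9 = 38.61°C, giving 53.52°C.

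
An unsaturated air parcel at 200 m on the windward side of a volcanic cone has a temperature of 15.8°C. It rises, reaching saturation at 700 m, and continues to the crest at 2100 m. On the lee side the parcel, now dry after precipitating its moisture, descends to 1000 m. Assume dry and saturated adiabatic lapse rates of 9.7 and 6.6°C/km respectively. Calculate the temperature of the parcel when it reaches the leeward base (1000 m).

12.38°C

From 200 m to 700 m (dry): cools by 9.7 × 0.5 = 4.85°C, giving 10.95°C.
From 700 m to 2100 m (saturated): cools by 6.6 × 1.4 = 9.24°C, giving 1.71°C.
From 2100 m to 1000 m (dry descent): warms by 9.7 × 1.1 = 10.67°C, giving 12.38°C.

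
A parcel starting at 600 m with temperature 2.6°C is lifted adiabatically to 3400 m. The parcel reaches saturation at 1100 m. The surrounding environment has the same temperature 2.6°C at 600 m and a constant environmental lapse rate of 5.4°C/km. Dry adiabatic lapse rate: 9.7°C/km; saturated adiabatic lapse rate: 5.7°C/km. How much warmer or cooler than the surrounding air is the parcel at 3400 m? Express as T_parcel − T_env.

-2.84°C (parcel cooler than environment)

Parcel:
  Dry to 1100 m: -9.7 × 0.5 km = -4.85°C, so T = -2.25°C.
  Saturated to 3400 m: -5.7 × 2.3 km = -13.11°C, so T = -15.36°C.
Environment:
  Environment to 3400 m: -5.4 × 2.8 km = -15.12°C, so T = -12.52°C.
T_parcel − T_env = -15.36 − (-12.52) = -2.84°C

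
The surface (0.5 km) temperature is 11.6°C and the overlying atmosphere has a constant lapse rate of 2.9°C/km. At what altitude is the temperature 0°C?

4.5 km

Height above start = (11.6 − 0) / 2.9 = 4 km
Altitude = 500 m + 4000 m = 4500 m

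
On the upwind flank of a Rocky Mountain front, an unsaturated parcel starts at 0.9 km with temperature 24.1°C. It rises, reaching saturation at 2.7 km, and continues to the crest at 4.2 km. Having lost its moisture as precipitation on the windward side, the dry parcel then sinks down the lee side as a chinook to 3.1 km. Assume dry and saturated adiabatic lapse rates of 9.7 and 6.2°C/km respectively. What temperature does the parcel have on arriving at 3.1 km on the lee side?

900 → 2700 m (dry, 9.7°C/km): ΔT = -9.7 × 1.8 = -17.46°C → T = 6.64°C
2700 → 4200 m (saturated, 6.2°C/km): ΔT = -6.2 × 1.5 = -9.3°C → T = -2.66°C
4200 → 3100 m (dry descent, 9.7°C/km): ΔT = +9.7 × 1.1 = +10.67°C → T = 8.01°C

8.01°C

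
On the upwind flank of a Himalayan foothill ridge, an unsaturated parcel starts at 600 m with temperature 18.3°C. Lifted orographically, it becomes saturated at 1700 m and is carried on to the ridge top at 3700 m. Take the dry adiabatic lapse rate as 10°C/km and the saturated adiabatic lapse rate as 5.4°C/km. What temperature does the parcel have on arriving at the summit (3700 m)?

600 → 1700 m (dry, 10°C/km): ΔT = -10 × 1.1 = -11°C → T = 7.3°C
1700 → 3700 m (saturated, 5.4°C/km): ΔT = -5.4 × 2 = -10.8°C → T = -3.5°C

-3.5°C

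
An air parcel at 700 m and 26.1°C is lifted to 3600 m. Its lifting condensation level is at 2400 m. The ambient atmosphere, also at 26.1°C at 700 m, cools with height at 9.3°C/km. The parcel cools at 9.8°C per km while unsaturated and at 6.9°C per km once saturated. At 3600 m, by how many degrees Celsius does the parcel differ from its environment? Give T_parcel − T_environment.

Parcel:
  700 → 2400 m (dry, 9.8°C/km): ΔT = -9.8 × 1.7 = -16.66°C → T = 9.44°C
  2400 → 3600 m (saturated, 6.9°C/km): ΔT = -6.9 × 1.2 = -8.28°C → T = 1.16°C
Environment:
  700 → 3600 m (environment, 9.3°C/km): ΔT = -9.3 × 2.9 = -26.97°C → T = -0.87°C
T_parcel − T_env = 1.16 − (-0.87) = +2.03°C

+2.03°C (parcel warmer than environment)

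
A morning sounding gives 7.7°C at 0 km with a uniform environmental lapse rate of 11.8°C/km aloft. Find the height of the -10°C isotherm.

1.5 km

Height above start = (7.7 − (-10)) / 11.8 = 1.5 km
Altitude = 0 m + 1500 m = 1500 m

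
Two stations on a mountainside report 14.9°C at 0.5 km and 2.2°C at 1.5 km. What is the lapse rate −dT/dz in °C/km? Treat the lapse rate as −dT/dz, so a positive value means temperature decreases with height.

Γ = −ΔT/Δz = (14.9 − 2.2) / (1500 − 500) m
  = 12.7°C / 1 km = 12.7°C/km

12.7°C/km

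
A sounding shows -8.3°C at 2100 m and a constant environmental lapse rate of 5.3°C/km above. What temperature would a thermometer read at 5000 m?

2100–5000 m, environmental: Δz = 2.9 km ⇒ ΔT = -15.37°C; T = -23.67°C

-23.67°C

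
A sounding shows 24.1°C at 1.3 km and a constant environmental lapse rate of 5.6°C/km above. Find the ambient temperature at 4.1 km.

From 1300 m to 4100 m (environmental): cools by 5.6 × 2.8 = 15.68°C, giving 8.42°C.

8.42°C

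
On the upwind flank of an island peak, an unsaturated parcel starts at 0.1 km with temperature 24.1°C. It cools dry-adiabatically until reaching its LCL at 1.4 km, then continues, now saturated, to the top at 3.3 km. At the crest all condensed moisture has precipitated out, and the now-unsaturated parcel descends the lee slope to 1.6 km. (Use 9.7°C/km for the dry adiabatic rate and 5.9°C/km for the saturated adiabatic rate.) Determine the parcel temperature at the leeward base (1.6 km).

100 → 1400 m (dry, 9.7°C/km): ΔT = -9.7 × 1.3 = -12.61°C → T = 11.49°C
1400 → 3300 m (saturated, 5.9°C/km): ΔT = -5.9 × 1.9 = -11.21°C → T = 0.28°C
3300 → 1600 m (dry descent, 9.7°C/km): ΔT = +9.7 × 1.7 = +16.49°C → T = 16.77°C

16.77°C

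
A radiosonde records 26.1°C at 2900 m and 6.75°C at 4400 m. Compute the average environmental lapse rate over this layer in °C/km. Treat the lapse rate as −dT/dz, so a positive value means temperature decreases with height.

Γ = −ΔT/Δz = (26.1 − 6.75) / (4400 − 2900) m
  = 19.35°C / 1.5 km = 12.9°C/km

12.9°C/km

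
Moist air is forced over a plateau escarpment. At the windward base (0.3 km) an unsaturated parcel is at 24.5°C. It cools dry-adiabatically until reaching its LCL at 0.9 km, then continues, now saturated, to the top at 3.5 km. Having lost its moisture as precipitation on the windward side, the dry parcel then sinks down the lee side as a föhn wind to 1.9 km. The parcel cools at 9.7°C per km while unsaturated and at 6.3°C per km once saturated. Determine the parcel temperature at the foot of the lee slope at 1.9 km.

17.82°C

300 → 900 m (dry, 9.7°C/km): ΔT = -9.7 × 0.6 = -5.82°C → T = 18.68°C
900 → 3500 m (saturated, 6.3°C/km): ΔT = -6.3 × 2.6 = -16.38°C → T = 2.3°C
3500 → 1900 m (dry descent, 9.7°C/km): ΔT = +9.7 × 1.6 = +15.52°C → T = 17.82°C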